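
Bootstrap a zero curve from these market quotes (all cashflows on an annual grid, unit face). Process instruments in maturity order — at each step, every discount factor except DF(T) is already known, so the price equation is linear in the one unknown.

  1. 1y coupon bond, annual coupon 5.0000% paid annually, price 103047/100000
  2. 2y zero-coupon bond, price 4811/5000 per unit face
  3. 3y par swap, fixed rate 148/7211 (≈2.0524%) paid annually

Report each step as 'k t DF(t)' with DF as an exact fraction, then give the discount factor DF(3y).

step 1 [1y] bond c/1=1/20: DF=(103047/100000 − 1/20·(0))/(1+1/20) = 4907/5000 ≈ 0.981400
step 2 [2y] zero: DF = P = 4811/5000 ≈ 0.962200
step 3 [3y] swap r/1=148/7211: DF=(1 − 148/7211·(0.981400+0.962200))/(1+148/7211) = 588/625 ≈ 0.940800

1 1 4907/5000
2 2 4811/5000
3 3 588/625
DF(3y) = 588/625 ≈ 0.940800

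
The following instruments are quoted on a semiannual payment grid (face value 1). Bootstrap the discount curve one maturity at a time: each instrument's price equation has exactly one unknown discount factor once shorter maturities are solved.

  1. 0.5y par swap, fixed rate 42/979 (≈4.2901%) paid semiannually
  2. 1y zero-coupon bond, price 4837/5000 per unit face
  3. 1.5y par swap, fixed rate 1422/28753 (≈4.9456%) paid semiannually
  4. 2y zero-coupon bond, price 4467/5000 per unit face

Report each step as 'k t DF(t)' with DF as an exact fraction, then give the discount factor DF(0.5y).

1 1/2 979/1000
2 1 4837/5000
3 3/2 9289/10000
4 2 4467/5000
DF(0.5y) = 979/1000 ≈ 0.979000

step 1 [0.5y] swap r/2=21/979: DF=(1 − 21/979·(0))/(1+21/979) = 979/1000 ≈ 0.979000
step 2 [1y] zero: DF = P = 4837/5000 ≈ 0.967400
step 3 [1.5y] swap r/2=711/28753: DF=(1 − 711/28753·(0.979000+0.967400))/(1+711/28753) = 9289/10000 ≈ 0.928900
step 4 [2y] zero: DF = P = 4467/5000 ≈ 0.893400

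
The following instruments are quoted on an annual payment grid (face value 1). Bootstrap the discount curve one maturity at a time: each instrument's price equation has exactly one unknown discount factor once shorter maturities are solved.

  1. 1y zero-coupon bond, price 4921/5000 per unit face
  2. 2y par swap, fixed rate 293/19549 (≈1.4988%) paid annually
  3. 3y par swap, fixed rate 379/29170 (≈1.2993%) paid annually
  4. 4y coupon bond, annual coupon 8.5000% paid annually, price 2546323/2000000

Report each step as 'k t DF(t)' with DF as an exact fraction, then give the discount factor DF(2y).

step 1 [1y] zero: DF = P = 4921/5000 ≈ 0.984200
step 2 [2y] swap r/1=293/19549: DF=(1 − 293/19549·(0.984200))/(1+293/19549) = 9707/10000 ≈ 0.970700
step 3 [3y] swap r/1=379/29170: DF=(1 − 379/29170·(0.984200+0.970700))/(1+379/29170) = 9621/10000 ≈ 0.962100
step 4 [4y] bond c/1=17/200: DF=(2546323/2000000 − 17/200·(0.984200+0.970700+0.962100))/(1+17/200) = 9449/10000 ≈ 0.944900

1 1 4921/5000
2 2 9707/10000
3 3 9621/10000
4 4 9449/10000
DF(2y) = 9707/10000 ≈ 0.970700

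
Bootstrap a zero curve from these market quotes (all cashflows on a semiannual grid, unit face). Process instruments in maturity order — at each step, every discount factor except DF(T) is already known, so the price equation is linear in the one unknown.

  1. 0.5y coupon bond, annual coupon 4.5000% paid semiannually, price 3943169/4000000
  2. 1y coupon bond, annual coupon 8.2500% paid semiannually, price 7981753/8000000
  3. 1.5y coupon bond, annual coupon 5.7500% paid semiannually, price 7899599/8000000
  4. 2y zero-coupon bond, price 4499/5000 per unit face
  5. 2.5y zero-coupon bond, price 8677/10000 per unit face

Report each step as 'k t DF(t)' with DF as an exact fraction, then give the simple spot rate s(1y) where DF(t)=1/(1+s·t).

step 1 [0.5y] bond c/2=9/400: DF=(3943169/4000000 − 9/400·(0))/(1+9/400) = 9641/10000 ≈ 0.964100
step 2 [1y] bond c/2=33/800: DF=(7981753/8000000 − 33/800·(0.964100))/(1+33/800) = 23/25 ≈ 0.920000
step 3 [1.5y] bond c/2=23/800: DF=(7899599/8000000 − 23/800·(0.964100+0.920000))/(1+23/800) = 567/625 ≈ 0.907200
step 4 [2y] zero: DF = P = 4499/5000 ≈ 0.899800
step 5 [2.5y] zero: DF = P = 8677/10000 ≈ 0.867700

1 1/2 9641/10000
2 1 23/25
3 3/2 567/625
4 2 4499/5000
5 5/2 8677/10000
s(1y) = (1/(23/25) − 1)/(1) = 2/23 ≈ 8.6957%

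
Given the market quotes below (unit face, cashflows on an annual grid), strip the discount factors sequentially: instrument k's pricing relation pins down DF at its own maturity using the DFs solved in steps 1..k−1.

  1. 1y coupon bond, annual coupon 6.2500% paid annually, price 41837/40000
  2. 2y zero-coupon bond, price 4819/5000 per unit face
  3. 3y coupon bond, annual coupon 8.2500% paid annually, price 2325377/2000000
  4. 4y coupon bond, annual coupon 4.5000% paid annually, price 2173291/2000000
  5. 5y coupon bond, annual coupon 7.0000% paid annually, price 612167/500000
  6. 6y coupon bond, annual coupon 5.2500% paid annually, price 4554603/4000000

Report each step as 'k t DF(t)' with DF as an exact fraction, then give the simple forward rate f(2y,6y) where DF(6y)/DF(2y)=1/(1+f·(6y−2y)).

1 1 2461/2500
2 2 4819/5000
3 3 1157/1250
4 4 9161/10000
5 5 8963/10000
6 6 8481/10000
f(2y,6y) = ((4819/5000)/(8481/10000) − 1)/(4) = 1157/33924 ≈ 3.4106%

step 1 [1y] bond c/1=1/16: DF=(41837/40000 − 1/16·(0))/(1+1/16) = 2461/2500 ≈ 0.984400
step 2 [2y] zero: DF = P = 4819/5000 ≈ 0.963800
step 3 [3y] bond c/1=33/400: DF=(2325377/2000000 − 33/400·(0.984400+0.963800))/(1+33/400) = 1157/1250 ≈ 0.925600
step 4 [4y] bond c/1=9/200: DF=(2173291/2000000 − 9/200·(0.984400+0.963800+0.925600))/(1+9/200) = 9161/10000 ≈ 0.916100
step 5 [5y] bond c/1=7/100: DF=(612167/500000 − 7/100·(0.984400+0.963800+0.925600+0.916100))/(1+7/100) = 8963/10000 ≈ 0.896300
step 6 [6y] bond c/1=21/400: DF=(4554603/4000000 − 21/400·(0.984400+0.963800+0.925600+0.916100+0.896300))/(1+21/400) = 8481/10000 ≈ 0.848100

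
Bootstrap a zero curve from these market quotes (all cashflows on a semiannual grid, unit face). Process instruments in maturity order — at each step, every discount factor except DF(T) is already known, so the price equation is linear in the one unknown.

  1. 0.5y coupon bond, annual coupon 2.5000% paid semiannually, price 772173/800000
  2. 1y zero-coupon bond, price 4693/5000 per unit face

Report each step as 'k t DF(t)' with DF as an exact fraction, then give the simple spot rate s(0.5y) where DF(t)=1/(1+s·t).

step 1 [0.5y] bond c/2=1/80: DF=(772173/800000 − 1/80·(0))/(1+1/80) = 9533/10000 ≈ 0.953300
step 2 [1y] zero: DF = P = 4693/5000 ≈ 0.938600

1 1/2 9533/10000
2 1 4693/5000
s(0.5y) = (1/(9533/10000) − 1)/(1/2) = 934/9533 ≈ 9.7975%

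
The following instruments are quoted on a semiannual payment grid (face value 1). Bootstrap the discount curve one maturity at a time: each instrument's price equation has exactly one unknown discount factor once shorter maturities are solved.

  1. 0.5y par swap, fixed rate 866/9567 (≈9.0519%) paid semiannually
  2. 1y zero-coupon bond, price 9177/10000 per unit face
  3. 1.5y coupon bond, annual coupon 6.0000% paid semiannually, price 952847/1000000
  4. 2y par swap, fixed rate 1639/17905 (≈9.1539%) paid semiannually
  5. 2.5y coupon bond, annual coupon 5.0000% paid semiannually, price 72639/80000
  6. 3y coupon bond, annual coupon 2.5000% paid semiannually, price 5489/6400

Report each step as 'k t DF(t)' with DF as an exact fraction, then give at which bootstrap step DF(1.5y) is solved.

1 1/2 9567/10000
2 1 9177/10000
3 3/2 1741/2000
4 2 8361/10000
5 5/2 1597/2000
6 3 793/1000
DF(1.5y) is solved at step 3

step 1 [0.5y] swap r/2=433/9567: DF=(1 − 433/9567·(0))/(1+433/9567) = 9567/10000 ≈ 0.956700
step 2 [1y] zero: DF = P = 9177/10000 ≈ 0.917700
step 3 [1.5y] bond c/2=3/100: DF=(952847/1000000 − 3/100·(0.956700+0.917700))/(1+3/100) = 1741/2000 ≈ 0.870500
step 4 [2y] swap r/2=1639/35810: DF=(1 − 1639/35810·(0.956700+0.917700+0.870500))/(1+1639/35810) = 8361/10000 ≈ 0.836100
step 5 [2.5y] bond c/2=1/40: DF=(72639/80000 − 1/40·(0.956700+0.917700+0.870500+0.836100))/(1+1/40) = 1597/2000 ≈ 0.798500
step 6 [3y] bond c/2=1/80: DF=(5489/6400 − 1/80·(0.956700+0.917700+0.870500+0.836100+0.798500))/(1+1/80) = 793/1000 ≈ 0.793000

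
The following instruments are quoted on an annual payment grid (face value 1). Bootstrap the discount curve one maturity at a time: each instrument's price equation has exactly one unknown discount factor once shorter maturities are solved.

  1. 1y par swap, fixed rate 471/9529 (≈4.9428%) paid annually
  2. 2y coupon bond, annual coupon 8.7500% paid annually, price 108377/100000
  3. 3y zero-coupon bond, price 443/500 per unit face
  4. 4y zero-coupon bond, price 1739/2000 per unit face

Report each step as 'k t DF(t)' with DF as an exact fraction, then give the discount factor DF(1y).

1 1 9529/10000
2 2 9199/10000
3 3 443/500
4 4 1739/2000
DF(1y) = 9529/10000 ≈ 0.952900

step 1 [1y] swap r/1=471/9529: DF=(1 − 471/9529·(0))/(1+471/9529) = 9529/10000 ≈ 0.952900
step 2 [2y] bond c/1=7/80: DF=(108377/100000 − 7/80·(0.952900))/(1+7/80) = 9199/10000 ≈ 0.919900
step 3 [3y] zero: DF = P = 443/500 ≈ 0.886000
step 4 [4y] zero: DF = P = 1739/2000 ≈ 0.869500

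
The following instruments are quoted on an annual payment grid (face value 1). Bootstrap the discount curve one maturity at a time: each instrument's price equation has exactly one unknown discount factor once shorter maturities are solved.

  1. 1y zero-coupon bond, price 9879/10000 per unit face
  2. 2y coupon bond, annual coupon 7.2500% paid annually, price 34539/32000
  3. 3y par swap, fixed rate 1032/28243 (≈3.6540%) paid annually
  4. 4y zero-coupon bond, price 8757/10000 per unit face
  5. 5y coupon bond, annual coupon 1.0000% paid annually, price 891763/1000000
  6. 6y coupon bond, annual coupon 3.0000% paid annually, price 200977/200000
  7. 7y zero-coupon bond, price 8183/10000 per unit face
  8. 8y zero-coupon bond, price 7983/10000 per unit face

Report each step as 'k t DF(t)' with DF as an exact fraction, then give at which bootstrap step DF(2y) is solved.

1 1 9879/10000
2 2 2349/2500
3 3 1121/1250
4 4 8757/10000
5 5 8463/10000
6 6 527/625
7 7 8183/10000
8 8 7983/10000
DF(2y) is solved at step 2

step 1 [1y] zero: DF = P = 9879/10000 ≈ 0.987900
step 2 [2y] bond c/1=29/400: DF=(34539/32000 − 29/400·(0.987900))/(1+29/400) = 2349/2500 ≈ 0.939600
step 3 [3y] swap r/1=1032/28243: DF=(1 − 1032/28243·(0.987900+0.939600))/(1+1032/28243) = 1121/1250 ≈ 0.896800
step 4 [4y] zero: DF = P = 8757/10000 ≈ 0.875700
step 5 [5y] bond c/1=1/100: DF=(891763/1000000 − 1/100·(0.987900+0.939600+0.896800+0.875700))/(1+1/100) = 8463/10000 ≈ 0.846300
step 6 [6y] bond c/1=3/100: DF=(200977/200000 − 3/100·(0.987900+0.939600+0.896800+0.875700+0.846300))/(1+3/100) = 527/625 ≈ 0.843200
step 7 [7y] zero: DF = P = 8183/10000 ≈ 0.818300
step 8 [8y] zero: DF = P = 7983/10000 ≈ 0.798300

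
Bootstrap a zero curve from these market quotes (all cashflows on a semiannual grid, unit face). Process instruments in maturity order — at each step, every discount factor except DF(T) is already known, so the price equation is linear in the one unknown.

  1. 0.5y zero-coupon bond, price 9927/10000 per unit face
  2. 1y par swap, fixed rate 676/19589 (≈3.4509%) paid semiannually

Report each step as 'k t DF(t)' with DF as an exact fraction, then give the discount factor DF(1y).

step 1 [0.5y] zero: DF = P = 9927/10000 ≈ 0.992700
step 2 [1y] swap r/2=338/19589: DF=(1 − 338/19589·(0.992700))/(1+338/19589) = 4831/5000 ≈ 0.966200

1 1/2 9927/10000
2 1 4831/5000
DF(1y) = 4831/5000 ≈ 0.966200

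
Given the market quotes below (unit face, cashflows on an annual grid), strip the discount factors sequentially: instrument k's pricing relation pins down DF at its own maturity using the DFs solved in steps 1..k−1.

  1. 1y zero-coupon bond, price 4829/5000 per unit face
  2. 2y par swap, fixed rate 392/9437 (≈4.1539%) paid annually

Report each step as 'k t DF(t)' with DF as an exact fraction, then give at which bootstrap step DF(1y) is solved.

1 1 4829/5000
2 2 576/625
DF(1y) is solved at step 1

step 1 [1y] zero: DF = P = 4829/5000 ≈ 0.965800
step 2 [2y] swap r/1=392/9437: DF=(1 − 392/9437·(0.965800))/(1+392/9437) = 576/625 ≈ 0.921600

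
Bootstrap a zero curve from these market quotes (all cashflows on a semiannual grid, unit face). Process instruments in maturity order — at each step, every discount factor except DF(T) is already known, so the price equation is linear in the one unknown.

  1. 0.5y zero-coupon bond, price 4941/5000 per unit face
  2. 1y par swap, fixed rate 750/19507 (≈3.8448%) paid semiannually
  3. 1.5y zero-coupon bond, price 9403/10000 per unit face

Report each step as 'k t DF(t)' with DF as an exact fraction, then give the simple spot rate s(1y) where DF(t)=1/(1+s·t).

step 1 [0.5y] zero: DF = P = 4941/5000 ≈ 0.988200
step 2 [1y] swap r/2=375/19507: DF=(1 − 375/19507·(0.988200))/(1+375/19507) = 77/80 ≈ 0.962500
step 3 [1.5y] zero: DF = P = 9403/10000 ≈ 0.940300

1 1/2 4941/5000
2 1 77/80
3 3/2 9403/10000
s(1y) = (1/(77/80) − 1)/(1) = 3/77 ≈ 3.8961%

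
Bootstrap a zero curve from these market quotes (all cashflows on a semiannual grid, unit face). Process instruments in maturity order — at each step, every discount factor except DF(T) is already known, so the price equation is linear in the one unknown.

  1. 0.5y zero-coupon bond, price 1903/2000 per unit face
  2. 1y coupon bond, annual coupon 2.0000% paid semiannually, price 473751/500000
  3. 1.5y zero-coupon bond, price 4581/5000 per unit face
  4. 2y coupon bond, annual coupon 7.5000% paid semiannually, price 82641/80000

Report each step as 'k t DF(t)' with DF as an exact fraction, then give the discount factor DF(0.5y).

1 1/2 1903/2000
2 1 9287/10000
3 3/2 4581/5000
4 2 4473/5000
DF(0.5y) = 1903/2000 ≈ 0.951500

step 1 [0.5y] zero: DF = P = 1903/2000 ≈ 0.951500
step 2 [1y] bond c/2=1/100: DF=(473751/500000 − 1/100·(0.951500))/(1+1/100) = 9287/10000 ≈ 0.928700
step 3 [1.5y] zero: DF = P = 4581/5000 ≈ 0.916200
step 4 [2y] bond c/2=3/80: DF=(82641/80000 − 3/80·(0.951500+0.928700+0.916200))/(1+3/80) = 4473/5000 ≈ 0.894600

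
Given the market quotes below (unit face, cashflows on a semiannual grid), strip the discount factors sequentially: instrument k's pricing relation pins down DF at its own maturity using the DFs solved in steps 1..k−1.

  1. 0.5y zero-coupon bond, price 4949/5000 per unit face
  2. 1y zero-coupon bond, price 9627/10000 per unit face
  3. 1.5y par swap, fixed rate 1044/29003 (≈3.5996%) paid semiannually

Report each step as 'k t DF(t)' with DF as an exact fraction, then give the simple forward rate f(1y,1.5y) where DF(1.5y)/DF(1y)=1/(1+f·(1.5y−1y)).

1 1/2 4949/5000
2 1 9627/10000
3 3/2 4739/5000
f(1y,1.5y) = ((9627/10000)/(4739/5000) − 1)/(1/2) = 149/4739 ≈ 3.1441%

step 1 [0.5y] zero: DF = P = 4949/5000 ≈ 0.989800
step 2 [1y] zero: DF = P = 9627/10000 ≈ 0.962700
step 3 [1.5y] swap r/2=522/29003: DF=(1 − 522/29003·(0.989800+0.962700))/(1+522/29003) = 4739/5000 ≈ 0.947800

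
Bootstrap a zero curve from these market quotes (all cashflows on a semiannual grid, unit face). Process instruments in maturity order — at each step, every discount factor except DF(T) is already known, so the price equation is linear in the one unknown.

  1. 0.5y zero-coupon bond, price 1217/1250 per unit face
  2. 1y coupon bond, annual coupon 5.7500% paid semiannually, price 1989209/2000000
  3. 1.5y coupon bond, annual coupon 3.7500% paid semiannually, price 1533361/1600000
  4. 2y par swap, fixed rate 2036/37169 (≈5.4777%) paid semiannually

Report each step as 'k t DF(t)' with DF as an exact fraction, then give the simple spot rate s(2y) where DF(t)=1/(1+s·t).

step 1 [0.5y] zero: DF = P = 1217/1250 ≈ 0.973600
step 2 [1y] bond c/2=23/800: DF=(1989209/2000000 − 23/800·(0.973600))/(1+23/800) = 2349/2500 ≈ 0.939600
step 3 [1.5y] bond c/2=3/160: DF=(1533361/1600000 − 3/160·(0.973600+0.939600))/(1+3/160) = 1811/2000 ≈ 0.905500
step 4 [2y] swap r/2=1018/37169: DF=(1 − 1018/37169·(0.973600+0.939600+0.905500))/(1+1018/37169) = 4491/5000 ≈ 0.898200

1 1/2 1217/1250
2 1 2349/2500
3 3/2 1811/2000
4 2 4491/5000
s(2y) = (1/(4491/5000) − 1)/(2) = 509/8982 ≈ 5.6669%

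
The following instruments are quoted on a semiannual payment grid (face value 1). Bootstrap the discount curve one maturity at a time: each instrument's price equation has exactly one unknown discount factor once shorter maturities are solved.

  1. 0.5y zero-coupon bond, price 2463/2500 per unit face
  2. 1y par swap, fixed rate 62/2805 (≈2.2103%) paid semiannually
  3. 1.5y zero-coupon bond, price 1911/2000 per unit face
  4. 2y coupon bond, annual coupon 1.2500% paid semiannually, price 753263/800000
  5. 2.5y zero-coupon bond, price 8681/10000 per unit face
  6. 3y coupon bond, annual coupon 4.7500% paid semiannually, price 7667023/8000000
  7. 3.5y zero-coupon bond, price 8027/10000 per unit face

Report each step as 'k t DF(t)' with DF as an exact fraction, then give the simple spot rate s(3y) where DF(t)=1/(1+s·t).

1 1/2 2463/2500
2 1 9783/10000
3 3/2 1911/2000
4 2 1147/1250
5 5/2 8681/10000
6 3 827/1000
7 7/2 8027/10000
s(3y) = (1/(827/1000) − 1)/(3) = 173/2481 ≈ 6.9730%

step 1 [0.5y] zero: DF = P = 2463/2500 ≈ 0.985200
step 2 [1y] swap r/2=31/2805: DF=(1 − 31/2805·(0.985200))/(1+31/2805) = 9783/10000 ≈ 0.978300
step 3 [1.5y] zero: DF = P = 1911/2000 ≈ 0.955500
step 4 [2y] bond c/2=1/160: DF=(753263/800000 − 1/160·(0.985200+0.978300+0.955500))/(1+1/160) = 1147/1250 ≈ 0.917600
step 5 [2.5y] zero: DF = P = 8681/10000 ≈ 0.868100
step 6 [3y] bond c/2=19/800: DF=(7667023/8000000 − 19/800·(0.985200+0.978300+0.955500+0.917600+0.868100))/(1+19/800) = 827/1000 ≈ 0.827000
step 7 [3.5y] zero: DF = P = 8027/10000 ≈ 0.802700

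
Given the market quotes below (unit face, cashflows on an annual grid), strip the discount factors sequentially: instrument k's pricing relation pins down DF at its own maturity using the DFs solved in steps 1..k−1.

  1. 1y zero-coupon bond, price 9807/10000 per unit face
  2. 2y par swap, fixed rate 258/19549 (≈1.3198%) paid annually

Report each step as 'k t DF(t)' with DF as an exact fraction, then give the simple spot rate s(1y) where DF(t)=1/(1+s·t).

step 1 [1y] zero: DF = P = 9807/10000 ≈ 0.980700
step 2 [2y] swap r/1=258/19549: DF=(1 − 258/19549·(0.980700))/(1+258/19549) = 4871/5000 ≈ 0.974200

1 1 9807/10000
2 2 4871/5000
s(1y) = (1/(9807/10000) − 1)/(1) = 193/9807 ≈ 1.9680%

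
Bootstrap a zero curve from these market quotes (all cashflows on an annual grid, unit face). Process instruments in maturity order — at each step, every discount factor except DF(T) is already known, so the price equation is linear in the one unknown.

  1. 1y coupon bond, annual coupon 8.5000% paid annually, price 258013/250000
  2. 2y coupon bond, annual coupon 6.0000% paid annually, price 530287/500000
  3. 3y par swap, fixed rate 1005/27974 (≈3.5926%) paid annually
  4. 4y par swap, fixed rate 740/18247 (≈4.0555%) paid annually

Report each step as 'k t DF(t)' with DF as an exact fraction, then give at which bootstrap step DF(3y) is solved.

step 1 [1y] bond c/1=17/200: DF=(258013/250000 − 17/200·(0))/(1+17/200) = 1189/1250 ≈ 0.951200
step 2 [2y] bond c/1=3/50: DF=(530287/500000 − 3/50·(0.951200))/(1+3/50) = 9467/10000 ≈ 0.946700
step 3 [3y] swap r/1=1005/27974: DF=(1 − 1005/27974·(0.951200+0.946700))/(1+1005/27974) = 1799/2000 ≈ 0.899500
step 4 [4y] swap r/1=740/18247: DF=(1 − 740/18247·(0.951200+0.946700+0.899500))/(1+740/18247) = 213/250 ≈ 0.852000

1 1 1189/1250
2 2 9467/10000
3 3 1799/2000
4 4 213/250
DF(3y) is solved at step 3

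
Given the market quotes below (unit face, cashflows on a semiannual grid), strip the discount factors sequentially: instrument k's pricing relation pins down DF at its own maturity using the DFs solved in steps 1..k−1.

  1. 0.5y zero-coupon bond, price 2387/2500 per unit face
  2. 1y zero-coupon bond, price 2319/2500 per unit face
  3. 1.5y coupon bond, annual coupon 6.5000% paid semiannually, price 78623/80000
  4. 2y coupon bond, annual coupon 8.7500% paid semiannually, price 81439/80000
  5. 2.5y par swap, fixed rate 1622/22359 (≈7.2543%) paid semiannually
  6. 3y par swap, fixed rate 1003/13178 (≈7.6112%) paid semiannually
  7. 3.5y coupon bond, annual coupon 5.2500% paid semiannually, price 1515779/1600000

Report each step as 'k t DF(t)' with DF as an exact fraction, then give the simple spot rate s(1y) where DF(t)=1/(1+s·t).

step 1 [0.5y] zero: DF = P = 2387/2500 ≈ 0.954800
step 2 [1y] zero: DF = P = 2319/2500 ≈ 0.927600
step 3 [1.5y] bond c/2=13/400: DF=(78623/80000 − 13/400·(0.954800+0.927600))/(1+13/400) = 4463/5000 ≈ 0.892600
step 4 [2y] bond c/2=7/160: DF=(81439/80000 − 7/160·(0.954800+0.927600+0.892600))/(1+7/160) = 859/1000 ≈ 0.859000
step 5 [2.5y] swap r/2=811/22359: DF=(1 − 811/22359·(0.954800+0.927600+0.892600+0.859000))/(1+811/22359) = 4189/5000 ≈ 0.837800
step 6 [3y] swap r/2=1003/26356: DF=(1 − 1003/26356·(0.954800+0.927600+0.892600+0.859000+0.837800))/(1+1003/26356) = 3997/5000 ≈ 0.799400
step 7 [3.5y] bond c/2=21/800: DF=(1515779/1600000 − 21/800·(0.954800+0.927600+0.892600+0.859000+0.837800+0.799400))/(1+21/800) = 7883/10000 ≈ 0.788300

1 1/2 2387/2500
2 1 2319/2500
3 3/2 4463/5000
4 2 859/1000
5 5/2 4189/5000
6 3 3997/5000
7 7/2 7883/10000
s(1y) = (1/(2319/2500) − 1)/(1) = 181/2319 ≈ 7.8051%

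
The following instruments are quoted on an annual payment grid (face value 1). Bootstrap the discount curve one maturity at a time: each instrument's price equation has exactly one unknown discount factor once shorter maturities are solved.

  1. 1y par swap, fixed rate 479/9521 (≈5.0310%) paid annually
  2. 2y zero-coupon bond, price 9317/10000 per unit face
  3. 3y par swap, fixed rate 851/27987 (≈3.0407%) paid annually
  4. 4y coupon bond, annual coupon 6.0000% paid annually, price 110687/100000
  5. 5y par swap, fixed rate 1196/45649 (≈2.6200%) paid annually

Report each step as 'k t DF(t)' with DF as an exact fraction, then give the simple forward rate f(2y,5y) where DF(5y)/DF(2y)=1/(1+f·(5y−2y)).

1 1 9521/10000
2 2 9317/10000
3 3 9149/10000
4 4 4429/5000
5 5 2201/2500
f(2y,5y) = ((9317/10000)/(2201/2500) − 1)/(3) = 171/8804 ≈ 1.9423%

step 1 [1y] swap r/1=479/9521: DF=(1 − 479/9521·(0))/(1+479/9521) = 9521/10000 ≈ 0.952100
step 2 [2y] zero: DF = P = 9317/10000 ≈ 0.931700
step 3 [3y] swap r/1=851/27987: DF=(1 − 851/27987·(0.952100+0.931700))/(1+851/27987) = 9149/10000 ≈ 0.914900
step 4 [4y] bond c/1=3/50: DF=(110687/100000 − 3/50·(0.952100+0.931700+0.914900))/(1+3/50) = 4429/5000 ≈ 0.885800
step 5 [5y] swap r/1=1196/45649: DF=(1 − 1196/45649·(0.952100+0.931700+0.914900+0.885800))/(1+1196/45649) = 2201/2500 ≈ 0.880400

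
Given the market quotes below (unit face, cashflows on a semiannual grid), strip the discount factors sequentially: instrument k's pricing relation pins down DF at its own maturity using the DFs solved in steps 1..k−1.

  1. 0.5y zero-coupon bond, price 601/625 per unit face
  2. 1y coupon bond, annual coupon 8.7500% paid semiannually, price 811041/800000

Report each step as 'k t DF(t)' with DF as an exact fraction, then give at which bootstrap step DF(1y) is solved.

step 1 [0.5y] zero: DF = P = 601/625 ≈ 0.961600
step 2 [1y] bond c/2=7/160: DF=(811041/800000 − 7/160·(0.961600))/(1+7/160) = 931/1000 ≈ 0.931000

1 1/2 601/625
2 1 931/1000
DF(1y) is solved at step 2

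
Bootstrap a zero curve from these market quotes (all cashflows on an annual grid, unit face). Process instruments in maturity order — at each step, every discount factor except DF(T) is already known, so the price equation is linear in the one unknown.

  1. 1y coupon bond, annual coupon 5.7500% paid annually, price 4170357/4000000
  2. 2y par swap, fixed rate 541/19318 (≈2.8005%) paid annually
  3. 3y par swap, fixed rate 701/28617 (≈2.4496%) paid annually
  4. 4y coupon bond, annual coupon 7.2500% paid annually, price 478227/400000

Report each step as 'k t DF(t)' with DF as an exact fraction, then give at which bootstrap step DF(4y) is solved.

step 1 [1y] bond c/1=23/400: DF=(4170357/4000000 − 23/400·(0))/(1+23/400) = 9859/10000 ≈ 0.985900
step 2 [2y] swap r/1=541/19318: DF=(1 − 541/19318·(0.985900))/(1+541/19318) = 9459/10000 ≈ 0.945900
step 3 [3y] swap r/1=701/28617: DF=(1 − 701/28617·(0.985900+0.945900))/(1+701/28617) = 9299/10000 ≈ 0.929900
step 4 [4y] bond c/1=29/400: DF=(478227/400000 − 29/400·(0.985900+0.945900+0.929900))/(1+29/400) = 9213/10000 ≈ 0.921300

1 1 9859/10000
2 2 9459/10000
3 3 9299/10000
4 4 9213/10000
DF(4y) is solved at step 4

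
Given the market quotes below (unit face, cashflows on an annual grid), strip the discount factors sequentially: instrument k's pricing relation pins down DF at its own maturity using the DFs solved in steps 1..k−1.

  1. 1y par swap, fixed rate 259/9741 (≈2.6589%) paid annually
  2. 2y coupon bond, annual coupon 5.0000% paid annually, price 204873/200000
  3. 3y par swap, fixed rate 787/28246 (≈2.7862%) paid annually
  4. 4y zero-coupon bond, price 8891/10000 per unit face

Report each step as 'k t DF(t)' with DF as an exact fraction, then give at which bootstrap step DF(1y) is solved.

step 1 [1y] swap r/1=259/9741: DF=(1 − 259/9741·(0))/(1+259/9741) = 9741/10000 ≈ 0.974100
step 2 [2y] bond c/1=1/20: DF=(204873/200000 − 1/20·(0.974100))/(1+1/20) = 2323/2500 ≈ 0.929200
step 3 [3y] swap r/1=787/28246: DF=(1 − 787/28246·(0.974100+0.929200))/(1+787/28246) = 9213/10000 ≈ 0.921300
step 4 [4y] zero: DF = P = 8891/10000 ≈ 0.889100

1 1 9741/10000
2 2 2323/2500
3 3 9213/10000
4 4 8891/10000
DF(1y) is solved at step 1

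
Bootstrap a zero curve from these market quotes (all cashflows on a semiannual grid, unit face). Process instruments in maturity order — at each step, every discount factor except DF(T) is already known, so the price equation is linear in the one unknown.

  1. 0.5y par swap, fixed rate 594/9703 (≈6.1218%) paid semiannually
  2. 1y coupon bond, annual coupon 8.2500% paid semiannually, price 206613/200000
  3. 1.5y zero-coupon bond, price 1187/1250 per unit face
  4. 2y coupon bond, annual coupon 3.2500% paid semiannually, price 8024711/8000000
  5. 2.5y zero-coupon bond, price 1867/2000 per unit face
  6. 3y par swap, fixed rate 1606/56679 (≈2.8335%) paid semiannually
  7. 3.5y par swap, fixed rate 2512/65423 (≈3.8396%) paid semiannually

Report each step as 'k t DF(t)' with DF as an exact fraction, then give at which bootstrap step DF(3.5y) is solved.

step 1 [0.5y] swap r/2=297/9703: DF=(1 − 297/9703·(0))/(1+297/9703) = 9703/10000 ≈ 0.970300
step 2 [1y] bond c/2=33/800: DF=(206613/200000 − 33/800·(0.970300))/(1+33/800) = 9537/10000 ≈ 0.953700
step 3 [1.5y] zero: DF = P = 1187/1250 ≈ 0.949600
step 4 [2y] bond c/2=13/800: DF=(8024711/8000000 − 13/800·(0.970300+0.953700+0.949600))/(1+13/800) = 9411/10000 ≈ 0.941100
step 5 [2.5y] zero: DF = P = 1867/2000 ≈ 0.933500
step 6 [3y] swap r/2=803/56679: DF=(1 − 803/56679·(0.970300+0.953700+0.949600+0.941100+0.933500))/(1+803/56679) = 9197/10000 ≈ 0.919700
step 7 [3.5y] swap r/2=1256/65423: DF=(1 − 1256/65423·(0.970300+0.953700+0.949600+0.941100+0.933500+0.919700))/(1+1256/65423) = 1093/1250 ≈ 0.874400

1 1/2 9703/10000
2 1 9537/10000
3 3/2 1187/1250
4 2 9411/10000
5 5/2 1867/2000
6 3 9197/10000
7 7/2 1093/1250
DF(3.5y) is solved at step 7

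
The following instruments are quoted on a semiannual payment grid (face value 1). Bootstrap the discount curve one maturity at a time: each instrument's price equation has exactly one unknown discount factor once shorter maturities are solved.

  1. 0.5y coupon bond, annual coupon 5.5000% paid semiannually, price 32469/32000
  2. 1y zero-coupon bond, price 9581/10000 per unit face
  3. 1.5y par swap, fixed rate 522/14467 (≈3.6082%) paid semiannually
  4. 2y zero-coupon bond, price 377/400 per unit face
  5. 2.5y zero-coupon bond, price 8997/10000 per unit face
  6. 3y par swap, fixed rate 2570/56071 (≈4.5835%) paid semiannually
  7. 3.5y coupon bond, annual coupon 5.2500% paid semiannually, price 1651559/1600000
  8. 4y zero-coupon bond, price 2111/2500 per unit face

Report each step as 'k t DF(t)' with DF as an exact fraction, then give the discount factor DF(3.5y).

1 1/2 79/80
2 1 9581/10000
3 3/2 4739/5000
4 2 377/400
5 5/2 8997/10000
6 3 1743/2000
7 7/2 539/625
8 4 2111/2500
DF(3.5y) = 539/625 ≈ 0.862400

step 1 [0.5y] bond c/2=11/400: DF=(32469/32000 − 11/400·(0))/(1+11/400) = 79/80 ≈ 0.987500
step 2 [1y] zero: DF = P = 9581/10000 ≈ 0.958100
step 3 [1.5y] swap r/2=261/14467: DF=(1 − 261/14467·(0.987500+0.958100))/(1+261/14467) = 4739/5000 ≈ 0.947800
step 4 [2y] zero: DF = P = 377/400 ≈ 0.942500
step 5 [2.5y] zero: DF = P = 8997/10000 ≈ 0.899700
step 6 [3y] swap r/2=1285/56071: DF=(1 − 1285/56071·(0.987500+0.958100+0.947800+0.942500+0.899700))/(1+1285/56071) = 1743/2000 ≈ 0.871500
step 7 [3.5y] bond c/2=21/800: DF=(1651559/1600000 − 21/800·(0.987500+0.958100+0.947800+0.942500+0.899700+0.871500))/(1+21/800) = 539/625 ≈ 0.862400
step 8 [4y] zero: DF = P = 2111/2500 ≈ 0.844400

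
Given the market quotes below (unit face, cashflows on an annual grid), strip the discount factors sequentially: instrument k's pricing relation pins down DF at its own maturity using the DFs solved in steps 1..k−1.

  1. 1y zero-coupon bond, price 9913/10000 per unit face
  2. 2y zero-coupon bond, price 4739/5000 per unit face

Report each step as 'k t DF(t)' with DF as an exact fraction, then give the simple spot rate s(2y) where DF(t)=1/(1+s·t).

1 1 9913/10000
2 2 4739/5000
s(2y) = (1/(4739/5000) − 1)/(2) = 261/9478 ≈ 2.7537%

step 1 [1y] zero: DF = P = 9913/10000 ≈ 0.991300
step 2 [2y] zero: DF = P = 4739/5000 ≈ 0.947800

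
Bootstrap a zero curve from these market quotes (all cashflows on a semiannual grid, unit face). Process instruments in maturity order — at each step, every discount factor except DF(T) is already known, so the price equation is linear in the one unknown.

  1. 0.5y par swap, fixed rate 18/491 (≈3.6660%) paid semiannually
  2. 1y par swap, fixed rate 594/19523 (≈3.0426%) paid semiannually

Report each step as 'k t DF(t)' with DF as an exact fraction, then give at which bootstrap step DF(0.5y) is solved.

1 1/2 491/500
2 1 9703/10000
DF(0.5y) is solved at step 1

step 1 [0.5y] swap r/2=9/491: DF=(1 − 9/491·(0))/(1+9/491) = 491/500 ≈ 0.982000
step 2 [1y] swap r/2=297/19523: DF=(1 − 297/19523·(0.982000))/(1+297/19523) = 9703/10000 ≈ 0.970300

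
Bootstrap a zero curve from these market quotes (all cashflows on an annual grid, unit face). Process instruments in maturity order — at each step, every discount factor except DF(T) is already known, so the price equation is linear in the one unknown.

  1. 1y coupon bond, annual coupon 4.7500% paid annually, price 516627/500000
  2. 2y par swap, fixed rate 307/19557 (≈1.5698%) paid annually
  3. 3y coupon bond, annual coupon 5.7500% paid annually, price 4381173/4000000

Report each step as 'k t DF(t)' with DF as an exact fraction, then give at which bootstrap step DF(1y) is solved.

1 1 1233/1250
2 2 9693/10000
3 3 4647/5000
DF(1y) is solved at step 1

step 1 [1y] bond c/1=19/400: DF=(516627/500000 − 19/400·(0))/(1+19/400) = 1233/1250 ≈ 0.986400
step 2 [2y] swap r/1=307/19557: DF=(1 − 307/19557·(0.986400))/(1+307/19557) = 9693/10000 ≈ 0.969300
step 3 [3y] bond c/1=23/400: DF=(4381173/4000000 − 23/400·(0.986400+0.969300))/(1+23/400) = 4647/5000 ≈ 0.929400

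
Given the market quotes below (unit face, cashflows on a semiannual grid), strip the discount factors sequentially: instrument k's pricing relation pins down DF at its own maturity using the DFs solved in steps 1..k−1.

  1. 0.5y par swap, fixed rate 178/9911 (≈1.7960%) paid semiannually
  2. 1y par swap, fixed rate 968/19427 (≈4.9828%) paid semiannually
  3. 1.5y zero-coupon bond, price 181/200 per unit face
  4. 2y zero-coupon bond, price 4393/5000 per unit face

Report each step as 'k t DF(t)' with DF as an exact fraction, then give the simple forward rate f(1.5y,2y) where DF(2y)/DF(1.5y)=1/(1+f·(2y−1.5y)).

step 1 [0.5y] swap r/2=89/9911: DF=(1 − 89/9911·(0))/(1+89/9911) = 9911/10000 ≈ 0.991100
step 2 [1y] swap r/2=484/19427: DF=(1 − 484/19427·(0.991100))/(1+484/19427) = 2379/2500 ≈ 0.951600
step 3 [1.5y] zero: DF = P = 181/200 ≈ 0.905000
step 4 [2y] zero: DF = P = 4393/5000 ≈ 0.878600

1 1/2 9911/10000
2 1 2379/2500
3 3/2 181/200
4 2 4393/5000
f(1.5y,2y) = ((181/200)/(4393/5000) − 1)/(1/2) = 264/4393 ≈ 6.0096%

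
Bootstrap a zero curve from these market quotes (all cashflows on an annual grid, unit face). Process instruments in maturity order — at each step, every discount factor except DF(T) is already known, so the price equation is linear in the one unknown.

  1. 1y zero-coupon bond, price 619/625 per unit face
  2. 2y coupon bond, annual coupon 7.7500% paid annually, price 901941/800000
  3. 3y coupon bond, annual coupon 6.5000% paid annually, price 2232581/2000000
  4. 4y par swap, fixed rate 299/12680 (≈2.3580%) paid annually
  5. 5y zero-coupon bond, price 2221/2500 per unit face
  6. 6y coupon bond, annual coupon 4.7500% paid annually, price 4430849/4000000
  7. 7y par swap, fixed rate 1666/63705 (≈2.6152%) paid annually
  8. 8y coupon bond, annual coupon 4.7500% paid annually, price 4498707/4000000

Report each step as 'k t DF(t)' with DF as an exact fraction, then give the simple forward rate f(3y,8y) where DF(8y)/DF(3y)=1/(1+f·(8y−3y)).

1 1 619/625
2 2 9751/10000
3 3 4641/5000
4 4 9103/10000
5 5 2221/2500
6 6 8447/10000
7 7 4167/5000
8 8 981/1250
f(3y,8y) = ((4641/5000)/(981/1250) − 1)/(5) = 239/6540 ≈ 3.6544%

step 1 [1y] zero: DF = P = 619/625 ≈ 0.990400
step 2 [2y] bond c/1=31/400: DF=(901941/800000 − 31/400·(0.990400))/(1+31/400) = 9751/10000 ≈ 0.975100
step 3 [3y] bond c/1=13/200: DF=(2232581/2000000 − 13/200·(0.990400+0.975100))/(1+13/200) = 4641/5000 ≈ 0.928200
step 4 [4y] swap r/1=299/12680: DF=(1 − 299/12680·(0.990400+0.975100+0.928200))/(1+299/12680) = 9103/10000 ≈ 0.910300
step 5 [5y] zero: DF = P = 2221/2500 ≈ 0.888400
step 6 [6y] bond c/1=19/400: DF=(4430849/4000000 − 19/400·(0.990400+0.975100+0.928200+0.910300+0.888400))/(1+19/400) = 8447/10000 ≈ 0.844700
step 7 [7y] swap r/1=1666/63705: DF=(1 − 1666/63705·(0.990400+0.975100+0.928200+0.910300+0.888400+0.844700))/(1+1666/63705) = 4167/5000 ≈ 0.833400
step 8 [8y] bond c/1=19/400: DF=(4498707/4000000 − 19/400·(0.990400+0.975100+0.928200+0.910300+0.888400+0.844700+0.833400))/(1+19/400) = 981/1250 ≈ 0.784800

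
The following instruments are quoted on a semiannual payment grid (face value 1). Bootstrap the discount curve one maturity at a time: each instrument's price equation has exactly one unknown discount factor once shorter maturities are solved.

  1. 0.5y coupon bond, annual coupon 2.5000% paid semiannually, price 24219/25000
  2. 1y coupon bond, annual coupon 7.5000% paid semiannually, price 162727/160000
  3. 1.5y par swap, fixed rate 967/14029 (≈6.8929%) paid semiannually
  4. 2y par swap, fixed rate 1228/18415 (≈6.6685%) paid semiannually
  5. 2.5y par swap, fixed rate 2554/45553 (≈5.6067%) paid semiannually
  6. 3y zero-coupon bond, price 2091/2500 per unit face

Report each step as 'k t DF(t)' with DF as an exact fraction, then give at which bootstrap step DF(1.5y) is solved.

1 1/2 598/625
2 1 9457/10000
3 3/2 9033/10000
4 2 2193/2500
5 5/2 8723/10000
6 3 2091/2500
DF(1.5y) is solved at step 3

step 1 [0.5y] bond c/2=1/80: DF=(24219/25000 − 1/80·(0))/(1+1/80) = 598/625 ≈ 0.956800
step 2 [1y] bond c/2=3/80: DF=(162727/160000 − 3/80·(0.956800))/(1+3/80) = 9457/10000 ≈ 0.945700
step 3 [1.5y] swap r/2=967/28058: DF=(1 − 967/28058·(0.956800+0.945700))/(1+967/28058) = 9033/10000 ≈ 0.903300
step 4 [2y] swap r/2=614/18415: DF=(1 − 614/18415·(0.956800+0.945700+0.903300))/(1+614/18415) = 2193/2500 ≈ 0.877200
step 5 [2.5y] swap r/2=1277/45553: DF=(1 − 1277/45553·(0.956800+0.945700+0.903300+0.877200))/(1+1277/45553) = 8723/10000 ≈ 0.872300
step 6 [3y] zero: DF = P = 2091/2500 ≈ 0.836400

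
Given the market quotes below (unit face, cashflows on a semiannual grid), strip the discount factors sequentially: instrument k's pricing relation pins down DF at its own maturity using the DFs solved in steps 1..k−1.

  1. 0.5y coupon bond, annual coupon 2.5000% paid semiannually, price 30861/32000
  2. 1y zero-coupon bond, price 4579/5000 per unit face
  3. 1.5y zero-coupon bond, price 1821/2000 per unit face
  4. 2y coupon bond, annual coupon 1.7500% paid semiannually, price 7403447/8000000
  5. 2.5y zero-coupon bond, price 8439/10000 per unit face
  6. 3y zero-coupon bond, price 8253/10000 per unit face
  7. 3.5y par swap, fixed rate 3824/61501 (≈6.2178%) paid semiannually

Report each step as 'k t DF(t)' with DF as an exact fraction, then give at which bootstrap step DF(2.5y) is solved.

step 1 [0.5y] bond c/2=1/80: DF=(30861/32000 − 1/80·(0))/(1+1/80) = 381/400 ≈ 0.952500
step 2 [1y] zero: DF = P = 4579/5000 ≈ 0.915800
step 3 [1.5y] zero: DF = P = 1821/2000 ≈ 0.910500
step 4 [2y] bond c/2=7/800: DF=(7403447/8000000 − 7/800·(0.952500+0.915800+0.910500))/(1+7/800) = 8933/10000 ≈ 0.893300
step 5 [2.5y] zero: DF = P = 8439/10000 ≈ 0.843900
step 6 [3y] zero: DF = P = 8253/10000 ≈ 0.825300
step 7 [3.5y] swap r/2=1912/61501: DF=(1 − 1912/61501·(0.952500+0.915800+0.910500+0.893300+0.843900+0.825300))/(1+1912/61501) = 1011/1250 ≈ 0.808800

1 1/2 381/400
2 1 4579/5000
3 3/2 1821/2000
4 2 8933/10000
5 5/2 8439/10000
6 3 8253/10000
7 7/2 1011/1250
DF(2.5y) is solved at step 5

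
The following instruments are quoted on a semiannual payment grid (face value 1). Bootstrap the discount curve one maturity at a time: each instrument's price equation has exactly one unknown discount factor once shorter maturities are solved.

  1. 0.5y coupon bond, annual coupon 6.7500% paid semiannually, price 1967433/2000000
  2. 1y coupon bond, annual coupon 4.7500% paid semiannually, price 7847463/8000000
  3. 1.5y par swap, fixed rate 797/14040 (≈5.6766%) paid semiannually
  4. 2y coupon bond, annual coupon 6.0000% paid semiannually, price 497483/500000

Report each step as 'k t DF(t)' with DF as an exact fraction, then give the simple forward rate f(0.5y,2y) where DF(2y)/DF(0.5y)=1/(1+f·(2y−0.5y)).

1 1/2 2379/2500
2 1 9361/10000
3 3/2 9203/10000
4 2 4421/5000
f(0.5y,2y) = ((2379/2500)/(4421/5000) − 1)/(3/2) = 674/13263 ≈ 5.0818%

step 1 [0.5y] bond c/2=27/800: DF=(1967433/2000000 − 27/800·(0))/(1+27/800) = 2379/2500 ≈ 0.951600
step 2 [1y] bond c/2=19/800: DF=(7847463/8000000 − 19/800·(0.951600))/(1+19/800) = 9361/10000 ≈ 0.936100
step 3 [1.5y] swap r/2=797/28080: DF=(1 − 797/28080·(0.951600+0.936100))/(1+797/28080) = 9203/10000 ≈ 0.920300
step 4 [2y] bond c/2=3/100: DF=(497483/500000 − 3/100·(0.951600+0.936100+0.920300))/(1+3/100) = 4421/5000 ≈ 0.884200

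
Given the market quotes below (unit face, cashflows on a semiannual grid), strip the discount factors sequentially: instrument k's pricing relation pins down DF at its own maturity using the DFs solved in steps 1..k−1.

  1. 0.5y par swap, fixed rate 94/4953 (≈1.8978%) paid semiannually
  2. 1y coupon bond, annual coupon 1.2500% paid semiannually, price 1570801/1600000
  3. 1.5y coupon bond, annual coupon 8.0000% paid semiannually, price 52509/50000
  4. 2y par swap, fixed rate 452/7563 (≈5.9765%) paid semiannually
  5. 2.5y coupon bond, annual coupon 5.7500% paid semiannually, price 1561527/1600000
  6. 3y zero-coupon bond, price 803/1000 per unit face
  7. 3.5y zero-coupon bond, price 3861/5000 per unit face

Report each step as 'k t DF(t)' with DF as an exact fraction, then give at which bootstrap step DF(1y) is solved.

1 1/2 4953/5000
2 1 1939/2000
3 3/2 584/625
4 2 887/1000
5 5/2 843/1000
6 3 803/1000
7 7/2 3861/5000
DF(1y) is solved at step 2

step 1 [0.5y] swap r/2=47/4953: DF=(1 − 47/4953·(0))/(1+47/4953) = 4953/5000 ≈ 0.990600
step 2 [1y] bond c/2=1/160: DF=(1570801/1600000 − 1/160·(0.990600))/(1+1/160) = 1939/2000 ≈ 0.969500
step 3 [1.5y] bond c/2=1/25: DF=(52509/50000 − 1/25·(0.990600+0.969500))/(1+1/25) = 584/625 ≈ 0.934400
step 4 [2y] swap r/2=226/7563: DF=(1 − 226/7563·(0.990600+0.969500+0.934400))/(1+226/7563) = 887/1000 ≈ 0.887000
step 5 [2.5y] bond c/2=23/800: DF=(1561527/1600000 − 23/800·(0.990600+0.969500+0.934400+0.887000))/(1+23/800) = 843/1000 ≈ 0.843000
step 6 [3y] zero: DF = P = 803/1000 ≈ 0.803000
step 7 [3.5y] zero: DF = P = 3861/5000 ≈ 0.772200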